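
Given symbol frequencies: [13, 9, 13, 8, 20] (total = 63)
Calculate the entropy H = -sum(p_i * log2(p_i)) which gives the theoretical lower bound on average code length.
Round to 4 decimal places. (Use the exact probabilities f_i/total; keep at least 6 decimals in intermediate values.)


Per-symbol terms -p_i * log2(p_i) with p_i = f_i/63:
  p = 13/63 = 0.206349: log2(p) = -2.276840, -p*log2(p) = 0.469824
  p = 9/63 = 0.142857: log2(p) = -2.807355, -p*log2(p) = 0.401051
  p = 13/63 = 0.206349: log2(p) = -2.276840, -p*log2(p) = 0.469824
  p = 8/63 = 0.126984: log2(p) = -2.977280, -p*log2(p) = 0.378067
  p = 20/63 = 0.317460: log2(p) = -1.655352, -p*log2(p) = 0.525509
H = 0.469824 + 0.401051 + 0.469824 + 0.378067 + 0.525509 = 2.244275

H = 2.2443 bits/symbol


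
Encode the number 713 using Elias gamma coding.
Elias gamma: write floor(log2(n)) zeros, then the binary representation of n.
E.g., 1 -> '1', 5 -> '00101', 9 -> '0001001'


num_bits = floor(log2(713)) + 1 = 10
leading_zeros = num_bits - 1 = 9
binary(713) = 1011001001

Elias gamma(713) = '000000000' + '1011001001' = 0000000001011001001 (19 bits)


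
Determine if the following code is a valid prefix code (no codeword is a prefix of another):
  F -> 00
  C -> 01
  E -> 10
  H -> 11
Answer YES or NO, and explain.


Checking each pair (does one codeword prefix another?):
  F='00' vs C='01': no prefix
  F='00' vs E='10': no prefix
  F='00' vs H='11': no prefix
  C='01' vs F='00': no prefix
  C='01' vs E='10': no prefix
  C='01' vs H='11': no prefix
  E='10' vs F='00': no prefix
  E='10' vs C='01': no prefix
  E='10' vs H='11': no prefix
  H='11' vs F='00': no prefix
  H='11' vs C='01': no prefix
  H='11' vs E='10': no prefix
No violation found over all pairs.

YES -- this is a valid prefix code. No codeword is a prefix of any other codeword.


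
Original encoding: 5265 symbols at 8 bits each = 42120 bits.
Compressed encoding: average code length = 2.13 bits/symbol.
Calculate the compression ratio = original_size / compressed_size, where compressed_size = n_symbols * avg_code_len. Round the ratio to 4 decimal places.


original_size = n_symbols * orig_bits = 5265 * 8 = 42120 bits
compressed_size = n_symbols * avg_code_len = 5265 * 2.13 = 11214.45 bits
ratio = original_size / compressed_size = 42120 / 11214.45 = 3.7559

Compression ratio = 3.7559


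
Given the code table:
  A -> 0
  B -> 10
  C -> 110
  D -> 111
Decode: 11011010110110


Decoding:
110 -> C
110 -> C
10 -> B
110 -> C
110 -> C


Result: CCBCC


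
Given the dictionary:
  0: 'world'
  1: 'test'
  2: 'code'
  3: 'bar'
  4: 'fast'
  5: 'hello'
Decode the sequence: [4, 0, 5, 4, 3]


Look up each index in the dictionary:
  4 -> 'fast'
  0 -> 'world'
  5 -> 'hello'
  4 -> 'fast'
  3 -> 'bar'

Decoded: "fast world hello fast bar"


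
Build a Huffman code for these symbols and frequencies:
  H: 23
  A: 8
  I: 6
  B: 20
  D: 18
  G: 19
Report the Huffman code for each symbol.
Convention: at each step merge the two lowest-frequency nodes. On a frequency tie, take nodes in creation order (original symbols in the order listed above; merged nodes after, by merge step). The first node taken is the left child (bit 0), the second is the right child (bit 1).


Huffman tree construction:
Step 1: Merge I(6) + A(8) = 14
Step 2: Merge (I+A)(14) + D(18) = 32
Step 3: Merge G(19) + B(20) = 39
Step 4: Merge H(23) + ((I+A)+D)(32) = 55
Step 5: Merge (G+B)(39) + (H+((I+A)+D))(55) = 94
Read each symbol's code off the tree from the root (left child = 0, right child = 1).

Codes:
  H: 10 (length 2)
  A: 1101 (length 4)
  I: 1100 (length 4)
  B: 01 (length 2)
  D: 111 (length 3)
  G: 00 (length 2)
Average code length: 234/94 = 2.4894 bits/symbol


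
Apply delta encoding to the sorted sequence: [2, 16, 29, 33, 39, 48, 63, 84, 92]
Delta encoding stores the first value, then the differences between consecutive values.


First value: 2
Deltas:
  16 - 2 = 14
  29 - 16 = 13
  33 - 29 = 4
  39 - 33 = 6
  48 - 39 = 9
  63 - 48 = 15
  84 - 63 = 21
  92 - 84 = 8


Delta encoded: [2, 14, 13, 4, 6, 9, 15, 21, 8]


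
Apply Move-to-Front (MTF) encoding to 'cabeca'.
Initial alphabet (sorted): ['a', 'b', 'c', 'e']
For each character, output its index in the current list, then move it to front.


MTF encoding:
'c': index 2 in ['a', 'b', 'c', 'e'] -> ['c', 'a', 'b', 'e']
'a': index 1 in ['c', 'a', 'b', 'e'] -> ['a', 'c', 'b', 'e']
'b': index 2 in ['a', 'c', 'b', 'e'] -> ['b', 'a', 'c', 'e']
'e': index 3 in ['b', 'a', 'c', 'e'] -> ['e', 'b', 'a', 'c']
'c': index 3 in ['e', 'b', 'a', 'c'] -> ['c', 'e', 'b', 'a']
'a': index 3 in ['c', 'e', 'b', 'a'] -> ['a', 'c', 'e', 'b']


Output: [2, 1, 2, 3, 3, 3]


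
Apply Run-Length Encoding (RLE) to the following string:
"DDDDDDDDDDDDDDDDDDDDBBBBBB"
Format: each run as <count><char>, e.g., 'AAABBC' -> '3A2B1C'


Scanning runs left to right:
  i=0: run of 'D' x 20 -> '20D'
  i=20: run of 'B' x 6 -> '6B'

RLE = 20D6B


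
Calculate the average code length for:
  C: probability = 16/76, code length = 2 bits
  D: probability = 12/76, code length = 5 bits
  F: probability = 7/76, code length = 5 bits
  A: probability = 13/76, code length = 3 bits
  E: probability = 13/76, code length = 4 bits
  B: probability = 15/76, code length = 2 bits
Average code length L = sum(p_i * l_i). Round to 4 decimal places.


Weighted contributions p_i * l_i:
  C: (16/76) * 2 = 32/76
  D: (12/76) * 5 = 60/76
  F: (7/76) * 5 = 35/76
  A: (13/76) * 3 = 39/76
  E: (13/76) * 4 = 52/76
  B: (15/76) * 2 = 30/76
Sum = (32 + 60 + 35 + 39 + 52 + 30)/76 = 248/76

L = 248/76 = 3.2632 bits/symbol


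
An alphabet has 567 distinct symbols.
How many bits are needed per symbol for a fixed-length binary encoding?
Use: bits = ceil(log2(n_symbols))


log2(567) = 9.1472
Bracket: 2^9 = 512 < 567 <= 2^10 = 1024
So ceil(log2(567)) = 10

bits = ceil(log2(567)) = ceil(9.1472) = 10 bits


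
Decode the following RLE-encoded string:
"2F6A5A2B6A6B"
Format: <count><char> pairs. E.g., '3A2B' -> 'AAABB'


Expanding each <count><char> pair:
  2F -> 'FF'
  6A -> 'AAAAAA'
  5A -> 'AAAAA'
  2B -> 'BB'
  6A -> 'AAAAAA'
  6B -> 'BBBBBB'

Decoded = FFAAAAAAAAAAABBAAAAAABBBBBB


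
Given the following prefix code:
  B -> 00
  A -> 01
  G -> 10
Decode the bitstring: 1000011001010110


Decoding step by step:
Bits 10 -> G
Bits 00 -> B
Bits 01 -> A
Bits 10 -> G
Bits 01 -> A
Bits 01 -> A
Bits 01 -> A
Bits 10 -> G


Decoded message: GBAGAAAG


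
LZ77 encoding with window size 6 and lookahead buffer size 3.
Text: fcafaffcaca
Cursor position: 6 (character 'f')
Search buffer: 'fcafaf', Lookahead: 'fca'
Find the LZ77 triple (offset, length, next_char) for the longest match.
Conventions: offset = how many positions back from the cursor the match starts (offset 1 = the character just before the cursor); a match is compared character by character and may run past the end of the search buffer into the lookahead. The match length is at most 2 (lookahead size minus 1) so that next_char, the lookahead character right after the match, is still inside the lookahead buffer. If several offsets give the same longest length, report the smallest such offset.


Try each offset into the search buffer:
  offset=1 (pos 5, char 'f'): match length 1
  offset=2 (pos 4, char 'a'): match length 0
  offset=3 (pos 3, char 'f'): match length 1
  offset=4 (pos 2, char 'a'): match length 0
  offset=5 (pos 1, char 'c'): match length 0
  offset=6 (pos 0, char 'f'): match length 2
Longest match has length 2 at offset 6.
next_char = character at position 6 + 2 = 8 -> 'a'

Best match: offset=6, length=2 (matching 'fc' starting at position 0)
LZ77 triple: (6, 2, 'a')


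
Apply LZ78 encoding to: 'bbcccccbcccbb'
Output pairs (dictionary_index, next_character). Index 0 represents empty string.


LZ78 encoding steps:
Dictionary: {0: ''}
Step 1: w='' (idx 0), next='b' -> output (0, 'b'), add 'b' as idx 1
Step 2: w='b' (idx 1), next='c' -> output (1, 'c'), add 'bc' as idx 2
Step 3: w='' (idx 0), next='c' -> output (0, 'c'), add 'c' as idx 3
Step 4: w='c' (idx 3), next='c' -> output (3, 'c'), add 'cc' as idx 4
Step 5: w='c' (idx 3), next='b' -> output (3, 'b'), add 'cb' as idx 5
Step 6: w='cc' (idx 4), next='c' -> output (4, 'c'), add 'ccc' as idx 6
Step 7: w='b' (idx 1), next='b' -> output (1, 'b'), add 'bb' as idx 7


Encoded: [(0, 'b'), (1, 'c'), (0, 'c'), (3, 'c'), (3, 'b'), (4, 'c'), (1, 'b')]


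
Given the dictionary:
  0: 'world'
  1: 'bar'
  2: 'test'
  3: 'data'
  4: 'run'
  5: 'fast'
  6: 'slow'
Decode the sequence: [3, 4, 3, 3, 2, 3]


Look up each index in the dictionary:
  3 -> 'data'
  4 -> 'run'
  3 -> 'data'
  3 -> 'data'
  2 -> 'test'
  3 -> 'data'

Decoded: "data run data data test data"


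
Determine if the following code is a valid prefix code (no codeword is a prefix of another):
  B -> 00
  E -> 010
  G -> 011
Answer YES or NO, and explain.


Checking each pair (does one codeword prefix another?):
  B='00' vs E='010': no prefix
  B='00' vs G='011': no prefix
  E='010' vs B='00': no prefix
  E='010' vs G='011': no prefix
  G='011' vs B='00': no prefix
  G='011' vs E='010': no prefix
No violation found over all pairs.

YES -- this is a valid prefix code. No codeword is a prefix of any other codeword.


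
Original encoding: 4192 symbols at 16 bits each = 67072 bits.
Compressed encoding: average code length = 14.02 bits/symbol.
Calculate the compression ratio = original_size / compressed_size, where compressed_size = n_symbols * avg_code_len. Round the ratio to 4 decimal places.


original_size = n_symbols * orig_bits = 4192 * 16 = 67072 bits
compressed_size = n_symbols * avg_code_len = 4192 * 14.02 = 58771.84 bits
ratio = original_size / compressed_size = 67072 / 58771.84 = 1.1412

Compression ratio = 1.1412


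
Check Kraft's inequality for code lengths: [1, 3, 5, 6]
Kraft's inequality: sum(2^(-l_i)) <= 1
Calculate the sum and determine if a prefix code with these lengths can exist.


Sum = 2^(-1) + 2^(-3) + 2^(-5) + 2^(-6)
    = 0.5 + 0.125 + 0.03125 + 0.015625
    = 43/64 = 0.671875
Since 0.671875 <= 1, Kraft's inequality IS satisfied.
A prefix code with these lengths CAN exist.

Kraft sum = 0.671875. Satisfied.


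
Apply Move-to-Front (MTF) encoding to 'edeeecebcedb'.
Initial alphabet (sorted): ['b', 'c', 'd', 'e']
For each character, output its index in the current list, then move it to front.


MTF encoding:
'e': index 3 in ['b', 'c', 'd', 'e'] -> ['e', 'b', 'c', 'd']
'd': index 3 in ['e', 'b', 'c', 'd'] -> ['d', 'e', 'b', 'c']
'e': index 1 in ['d', 'e', 'b', 'c'] -> ['e', 'd', 'b', 'c']
'e': index 0 in ['e', 'd', 'b', 'c'] -> ['e', 'd', 'b', 'c']
'e': index 0 in ['e', 'd', 'b', 'c'] -> ['e', 'd', 'b', 'c']
'c': index 3 in ['e', 'd', 'b', 'c'] -> ['c', 'e', 'd', 'b']
'e': index 1 in ['c', 'e', 'd', 'b'] -> ['e', 'c', 'd', 'b']
'b': index 3 in ['e', 'c', 'd', 'b'] -> ['b', 'e', 'c', 'd']
'c': index 2 in ['b', 'e', 'c', 'd'] -> ['c', 'b', 'e', 'd']
'e': index 2 in ['c', 'b', 'e', 'd'] -> ['e', 'c', 'b', 'd']
'd': index 3 in ['e', 'c', 'b', 'd'] -> ['d', 'e', 'c', 'b']
'b': index 3 in ['d', 'e', 'c', 'b'] -> ['b', 'd', 'e', 'c']


Output: [3, 3, 1, 0, 0, 3, 1, 3, 2, 2, 3, 3]


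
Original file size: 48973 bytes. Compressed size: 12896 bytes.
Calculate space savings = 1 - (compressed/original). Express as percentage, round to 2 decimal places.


ratio = compressed/original = 12896/48973 = 0.263329
savings = 1 - ratio = 1 - 0.263329 = 0.736671
as a percentage: 0.736671 * 100 = 73.67%

Space savings = 1 - 12896/48973 = 73.67%


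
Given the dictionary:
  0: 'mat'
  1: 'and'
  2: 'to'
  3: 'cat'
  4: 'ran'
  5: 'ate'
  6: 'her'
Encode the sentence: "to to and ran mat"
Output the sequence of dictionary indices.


Look up each word in the dictionary:
  'to' -> 2
  'to' -> 2
  'and' -> 1
  'ran' -> 4
  'mat' -> 0

Encoded: [2, 2, 1, 4, 0]


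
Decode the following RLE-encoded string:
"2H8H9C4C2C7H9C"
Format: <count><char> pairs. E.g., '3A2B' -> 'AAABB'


Expanding each <count><char> pair:
  2H -> 'HH'
  8H -> 'HHHHHHHH'
  9C -> 'CCCCCCCCC'
  4C -> 'CCCC'
  2C -> 'CC'
  7H -> 'HHHHHHH'
  9C -> 'CCCCCCCCC'

Decoded = HHHHHHHHHHCCCCCCCCCCCCCCCHHHHHHHCCCCCCCCC


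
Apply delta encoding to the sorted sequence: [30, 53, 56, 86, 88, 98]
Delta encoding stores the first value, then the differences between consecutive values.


First value: 30
Deltas:
  53 - 30 = 23
  56 - 53 = 3
  86 - 56 = 30
  88 - 86 = 2
  98 - 88 = 10


Delta encoded: [30, 23, 3, 30, 2, 10]


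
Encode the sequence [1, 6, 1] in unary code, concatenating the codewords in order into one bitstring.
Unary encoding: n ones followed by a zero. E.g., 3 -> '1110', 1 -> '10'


Encode each number as n ones followed by a terminating 0:
  1 -> 10 (2 bits)
  6 -> 1111110 (7 bits)
  1 -> 10 (2 bits)
Total length = 2 + 7 + 2 = 11 bits.

Unary([1, 6, 1]) = 10111111010 (11 bits)


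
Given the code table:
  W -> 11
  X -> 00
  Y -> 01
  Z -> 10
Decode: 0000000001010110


Decoding:
00 -> X
00 -> X
00 -> X
00 -> X
01 -> Y
01 -> Y
01 -> Y
10 -> Z


Result: XXXXYYYZ


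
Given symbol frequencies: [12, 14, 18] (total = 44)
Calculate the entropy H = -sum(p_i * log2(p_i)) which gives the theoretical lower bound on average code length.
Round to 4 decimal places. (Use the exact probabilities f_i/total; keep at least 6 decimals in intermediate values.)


Per-symbol terms -p_i * log2(p_i) with p_i = f_i/44:
  p = 12/44 = 0.272727: log2(p) = -1.874469, -p*log2(p) = 0.511219
  p = 14/44 = 0.318182: log2(p) = -1.652077, -p*log2(p) = 0.525661
  p = 18/44 = 0.409091: log2(p) = -1.289507, -p*log2(p) = 0.527525
H = 0.511219 + 0.525661 + 0.527525 = 1.564405

H = 1.5644 bits/symbol


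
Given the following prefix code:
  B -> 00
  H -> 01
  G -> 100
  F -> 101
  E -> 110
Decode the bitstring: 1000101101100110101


Decoding step by step:
Bits 100 -> G
Bits 01 -> H
Bits 01 -> H
Bits 101 -> F
Bits 100 -> G
Bits 110 -> E
Bits 101 -> F


Decoded message: GHHFGEF


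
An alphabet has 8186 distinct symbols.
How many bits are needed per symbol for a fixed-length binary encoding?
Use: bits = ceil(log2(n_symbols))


log2(8186) = 12.9989
Bracket: 2^12 = 4096 < 8186 <= 2^13 = 8192
So ceil(log2(8186)) = 13

bits = ceil(log2(8186)) = ceil(12.9989) = 13 bits


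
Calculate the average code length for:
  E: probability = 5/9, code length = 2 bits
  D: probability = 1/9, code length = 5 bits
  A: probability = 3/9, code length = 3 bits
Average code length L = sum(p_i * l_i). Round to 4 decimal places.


Weighted contributions p_i * l_i:
  E: (5/9) * 2 = 10/9
  D: (1/9) * 5 = 5/9
  A: (3/9) * 3 = 9/9
Sum = (10 + 5 + 9)/9 = 24/9

L = 24/9 = 2.6667 bits/symbol


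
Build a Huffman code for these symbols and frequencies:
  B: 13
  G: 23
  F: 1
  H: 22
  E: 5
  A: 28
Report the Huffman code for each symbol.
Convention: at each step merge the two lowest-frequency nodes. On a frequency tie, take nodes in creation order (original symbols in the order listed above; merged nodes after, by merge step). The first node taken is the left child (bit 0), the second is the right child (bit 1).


Huffman tree construction:
Step 1: Merge F(1) + E(5) = 6
Step 2: Merge (F+E)(6) + B(13) = 19
Step 3: Merge ((F+E)+B)(19) + H(22) = 41
Step 4: Merge G(23) + A(28) = 51
Step 5: Merge (((F+E)+B)+H)(41) + (G+A)(51) = 92
Read each symbol's code off the tree from the root (left child = 0, right child = 1).

Codes:
  B: 001 (length 3)
  G: 10 (length 2)
  F: 0000 (length 4)
  H: 01 (length 2)
  E: 0001 (length 4)
  A: 11 (length 2)
Average code length: 209/92 = 2.2717 bits/symbol


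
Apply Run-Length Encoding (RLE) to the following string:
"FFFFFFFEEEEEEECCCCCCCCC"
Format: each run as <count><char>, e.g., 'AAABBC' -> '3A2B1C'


Scanning runs left to right:
  i=0: run of 'F' x 7 -> '7F'
  i=7: run of 'E' x 7 -> '7E'
  i=14: run of 'C' x 9 -> '9C'

RLE = 7F7E9C


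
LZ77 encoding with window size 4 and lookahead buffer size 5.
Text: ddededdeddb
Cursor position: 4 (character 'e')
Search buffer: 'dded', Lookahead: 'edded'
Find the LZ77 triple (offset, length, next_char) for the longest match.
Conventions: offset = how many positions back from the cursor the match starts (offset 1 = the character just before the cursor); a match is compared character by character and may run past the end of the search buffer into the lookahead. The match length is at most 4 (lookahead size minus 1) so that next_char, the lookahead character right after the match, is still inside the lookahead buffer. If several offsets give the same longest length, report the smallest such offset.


Try each offset into the search buffer:
  offset=1 (pos 3, char 'd'): match length 0
  offset=2 (pos 2, char 'e'): match length 2
  offset=3 (pos 1, char 'd'): match length 0
  offset=4 (pos 0, char 'd'): match length 0
Longest match has length 2 at offset 2.
next_char = character at position 4 + 2 = 6 -> 'd'

Best match: offset=2, length=2 (matching 'ed' starting at position 2)
LZ77 triple: (2, 2, 'd')


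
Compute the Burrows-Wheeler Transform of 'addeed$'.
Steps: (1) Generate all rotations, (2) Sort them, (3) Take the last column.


Rotations (sorted):
  0: $addeed -> last char: d
  1: addeed$ -> last char: $
  2: d$addee -> last char: e
  3: ddeed$a -> last char: a
  4: deed$ad -> last char: d
  5: ed$adde -> last char: e
  6: eed$add -> last char: d


BWT = d$eaded


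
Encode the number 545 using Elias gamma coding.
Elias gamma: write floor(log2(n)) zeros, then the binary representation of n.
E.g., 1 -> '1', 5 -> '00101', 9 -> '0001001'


num_bits = floor(log2(545)) + 1 = 10
leading_zeros = num_bits - 1 = 9
binary(545) = 1000100001

Elias gamma(545) = '000000000' + '1000100001' = 0000000001000100001 (19 bits)


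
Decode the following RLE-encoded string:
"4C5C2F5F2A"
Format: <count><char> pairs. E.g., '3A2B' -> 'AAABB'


Expanding each <count><char> pair:
  4C -> 'CCCC'
  5C -> 'CCCCC'
  2F -> 'FF'
  5F -> 'FFFFF'
  2A -> 'AA'

Decoded = CCCCCCCCCFFFFFFFAA


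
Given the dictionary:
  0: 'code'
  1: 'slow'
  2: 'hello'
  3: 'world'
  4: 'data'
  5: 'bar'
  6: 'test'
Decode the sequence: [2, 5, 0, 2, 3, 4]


Look up each index in the dictionary:
  2 -> 'hello'
  5 -> 'bar'
  0 -> 'code'
  2 -> 'hello'
  3 -> 'world'
  4 -> 'data'

Decoded: "hello bar code hello world data"


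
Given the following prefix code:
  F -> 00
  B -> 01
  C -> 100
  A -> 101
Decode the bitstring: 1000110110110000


Decoding step by step:
Bits 100 -> C
Bits 01 -> B
Bits 101 -> A
Bits 101 -> A
Bits 100 -> C
Bits 00 -> F


Decoded message: CBAACF


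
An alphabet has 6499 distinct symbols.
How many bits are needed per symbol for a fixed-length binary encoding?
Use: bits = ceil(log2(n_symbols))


log2(6499) = 12.666
Bracket: 2^12 = 4096 < 6499 <= 2^13 = 8192
So ceil(log2(6499)) = 13

bits = ceil(log2(6499)) = ceil(12.666) = 13 bits


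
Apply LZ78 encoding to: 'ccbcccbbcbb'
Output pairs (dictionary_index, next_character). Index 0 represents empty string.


LZ78 encoding steps:
Dictionary: {0: ''}
Step 1: w='' (idx 0), next='c' -> output (0, 'c'), add 'c' as idx 1
Step 2: w='c' (idx 1), next='b' -> output (1, 'b'), add 'cb' as idx 2
Step 3: w='c' (idx 1), next='c' -> output (1, 'c'), add 'cc' as idx 3
Step 4: w='cb' (idx 2), next='b' -> output (2, 'b'), add 'cbb' as idx 4
Step 5: w='cbb' (idx 4), end of input -> output (4, '')


Encoded: [(0, 'c'), (1, 'b'), (1, 'c'), (2, 'b'), (4, '')]


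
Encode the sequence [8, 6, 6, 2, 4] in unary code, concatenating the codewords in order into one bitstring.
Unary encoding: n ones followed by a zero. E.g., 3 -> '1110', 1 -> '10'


Encode each number as n ones followed by a terminating 0:
  8 -> 111111110 (9 bits)
  6 -> 1111110 (7 bits)
  6 -> 1111110 (7 bits)
  2 -> 110 (3 bits)
  4 -> 11110 (5 bits)
Total length = 9 + 7 + 7 + 3 + 5 = 31 bits.

Unary([8, 6, 6, 2, 4]) = 1111111101111110111111011011110 (31 bits)


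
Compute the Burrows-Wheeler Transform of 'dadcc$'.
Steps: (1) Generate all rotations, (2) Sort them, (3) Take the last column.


Rotations (sorted):
  0: $dadcc -> last char: c
  1: adcc$d -> last char: d
  2: c$dadc -> last char: c
  3: cc$dad -> last char: d
  4: dadcc$ -> last char: $
  5: dcc$da -> last char: a


BWT = cdcd$a


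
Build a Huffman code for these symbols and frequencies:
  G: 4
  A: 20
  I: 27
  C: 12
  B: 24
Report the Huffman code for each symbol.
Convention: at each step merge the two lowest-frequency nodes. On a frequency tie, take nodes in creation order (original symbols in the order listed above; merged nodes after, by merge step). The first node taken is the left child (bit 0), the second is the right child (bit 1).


Huffman tree construction:
Step 1: Merge G(4) + C(12) = 16
Step 2: Merge (G+C)(16) + A(20) = 36
Step 3: Merge B(24) + I(27) = 51
Step 4: Merge ((G+C)+A)(36) + (B+I)(51) = 87
Read each symbol's code off the tree from the root (left child = 0, right child = 1).

Codes:
  G: 000 (length 3)
  A: 01 (length 2)
  I: 11 (length 2)
  C: 001 (length 3)
  B: 10 (length 2)
Average code length: 190/87 = 2.1839 bits/symbol


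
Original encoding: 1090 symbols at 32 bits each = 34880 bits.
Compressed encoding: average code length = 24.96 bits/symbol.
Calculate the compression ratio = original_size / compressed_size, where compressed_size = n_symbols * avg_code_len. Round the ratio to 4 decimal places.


original_size = n_symbols * orig_bits = 1090 * 32 = 34880 bits
compressed_size = n_symbols * avg_code_len = 1090 * 24.96 = 27206.4 bits
ratio = original_size / compressed_size = 34880 / 27206.4 = 1.2821

Compression ratio = 1.2821


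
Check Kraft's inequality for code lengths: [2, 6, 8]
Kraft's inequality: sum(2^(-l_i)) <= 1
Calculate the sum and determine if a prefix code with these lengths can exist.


Sum = 2^(-2) + 2^(-6) + 2^(-8)
    = 0.25 + 0.015625 + 0.00390625
    = 69/256 = 0.26953125
Since 0.26953125 <= 1, Kraft's inequality IS satisfied.
A prefix code with these lengths CAN exist.

Kraft sum = 0.26953125. Satisfied.


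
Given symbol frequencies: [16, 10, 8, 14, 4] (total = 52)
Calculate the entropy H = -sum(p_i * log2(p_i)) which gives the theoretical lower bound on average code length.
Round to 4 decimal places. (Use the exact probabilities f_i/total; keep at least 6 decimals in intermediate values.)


Per-symbol terms -p_i * log2(p_i) with p_i = f_i/52:
  p = 16/52 = 0.307692: log2(p) = -1.700440, -p*log2(p) = 0.523212
  p = 10/52 = 0.192308: log2(p) = -2.378512, -p*log2(p) = 0.457406
  p = 8/52 = 0.153846: log2(p) = -2.700440, -p*log2(p) = 0.415452
  p = 14/52 = 0.269231: log2(p) = -1.893085, -p*log2(p) = 0.509677
  p = 4/52 = 0.076923: log2(p) = -3.700440, -p*log2(p) = 0.284649
H = 0.523212 + 0.457406 + 0.415452 + 0.509677 + 0.284649 = 2.190396

H = 2.1904 bits/symbol


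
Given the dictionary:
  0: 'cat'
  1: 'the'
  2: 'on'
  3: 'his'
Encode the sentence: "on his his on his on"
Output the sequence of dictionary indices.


Look up each word in the dictionary:
  'on' -> 2
  'his' -> 3
  'his' -> 3
  'on' -> 2
  'his' -> 3
  'on' -> 2

Encoded: [2, 3, 3, 2, 3, 2]


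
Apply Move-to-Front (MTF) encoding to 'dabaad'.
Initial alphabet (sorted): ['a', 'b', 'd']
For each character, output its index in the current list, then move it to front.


MTF encoding:
'd': index 2 in ['a', 'b', 'd'] -> ['d', 'a', 'b']
'a': index 1 in ['d', 'a', 'b'] -> ['a', 'd', 'b']
'b': index 2 in ['a', 'd', 'b'] -> ['b', 'a', 'd']
'a': index 1 in ['b', 'a', 'd'] -> ['a', 'b', 'd']
'a': index 0 in ['a', 'b', 'd'] -> ['a', 'b', 'd']
'd': index 2 in ['a', 'b', 'd'] -> ['d', 'a', 'b']


Output: [2, 1, 2, 1, 0, 2]


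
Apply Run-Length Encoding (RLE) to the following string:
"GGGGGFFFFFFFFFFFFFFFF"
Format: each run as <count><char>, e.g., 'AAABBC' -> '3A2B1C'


Scanning runs left to right:
  i=0: run of 'G' x 5 -> '5G'
  i=5: run of 'F' x 16 -> '16F'

RLE = 5G16F


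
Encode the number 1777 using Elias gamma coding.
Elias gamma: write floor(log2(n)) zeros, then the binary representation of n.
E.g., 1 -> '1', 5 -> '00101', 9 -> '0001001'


num_bits = floor(log2(1777)) + 1 = 11
leading_zeros = num_bits - 1 = 10
binary(1777) = 11011110001

Elias gamma(1777) = '0000000000' + '11011110001' = 000000000011011110001 (21 bits)


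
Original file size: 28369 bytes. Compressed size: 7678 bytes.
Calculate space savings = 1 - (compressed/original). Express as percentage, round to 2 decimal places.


ratio = compressed/original = 7678/28369 = 0.270648
savings = 1 - ratio = 1 - 0.270648 = 0.729352
as a percentage: 0.729352 * 100 = 72.94%

Space savings = 1 - 7678/28369 = 72.94%


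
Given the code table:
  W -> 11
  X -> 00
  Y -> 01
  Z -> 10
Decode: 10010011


Decoding:
10 -> Z
01 -> Y
00 -> X
11 -> W


Result: ZYXW


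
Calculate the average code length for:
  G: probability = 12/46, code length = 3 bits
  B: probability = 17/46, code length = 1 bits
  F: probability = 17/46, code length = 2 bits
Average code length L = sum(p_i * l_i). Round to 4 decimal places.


Weighted contributions p_i * l_i:
  G: (12/46) * 3 = 36/46
  B: (17/46) * 1 = 17/46
  F: (17/46) * 2 = 34/46
Sum = (36 + 17 + 34)/46 = 87/46

L = 87/46 = 1.8913 bits/symbol


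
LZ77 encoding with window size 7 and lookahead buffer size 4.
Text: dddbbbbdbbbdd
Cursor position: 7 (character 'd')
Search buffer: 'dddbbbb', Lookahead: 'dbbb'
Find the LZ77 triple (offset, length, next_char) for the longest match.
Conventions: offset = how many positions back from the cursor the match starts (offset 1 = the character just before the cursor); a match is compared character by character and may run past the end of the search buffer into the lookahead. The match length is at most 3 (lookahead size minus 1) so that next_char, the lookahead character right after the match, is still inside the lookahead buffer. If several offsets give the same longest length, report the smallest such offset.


Try each offset into the search buffer:
  offset=1 (pos 6, char 'b'): match length 0
  offset=2 (pos 5, char 'b'): match length 0
  offset=3 (pos 4, char 'b'): match length 0
  offset=4 (pos 3, char 'b'): match length 0
  offset=5 (pos 2, char 'd'): match length 3
  offset=6 (pos 1, char 'd'): match length 1
  offset=7 (pos 0, char 'd'): match length 1
Longest match has length 3 at offset 5.
next_char = character at position 7 + 3 = 10 -> 'b'

Best match: offset=5, length=3 (matching 'dbb' starting at position 2)
LZ77 triple: (5, 3, 'b')


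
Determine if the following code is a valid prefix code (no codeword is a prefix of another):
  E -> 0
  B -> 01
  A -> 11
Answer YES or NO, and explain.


Checking each pair (does one codeword prefix another?):
  E='0' vs B='01': prefix -- VIOLATION

NO -- this is NOT a valid prefix code. E (0) is a prefix of B (01).


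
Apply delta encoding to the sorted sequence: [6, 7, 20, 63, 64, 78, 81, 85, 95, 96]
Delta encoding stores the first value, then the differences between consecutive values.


First value: 6
Deltas:
  7 - 6 = 1
  20 - 7 = 13
  63 - 20 = 43
  64 - 63 = 1
  78 - 64 = 14
  81 - 78 = 3
  85 - 81 = 4
  95 - 85 = 10
  96 - 95 = 1


Delta encoded: [6, 1, 13, 43, 1, 14, 3, 4, 10, 1]


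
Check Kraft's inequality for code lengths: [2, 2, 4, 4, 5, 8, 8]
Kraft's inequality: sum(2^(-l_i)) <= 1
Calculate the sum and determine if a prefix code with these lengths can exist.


Sum = 2^(-2) + 2^(-2) + 2^(-4) + 2^(-4) + 2^(-5) + 2^(-8) + 2^(-8)
    = 0.25 + 0.25 + 0.0625 + 0.0625 + 0.03125 + 0.00390625 + 0.00390625
    = 170/256 = 0.6640625
Since 0.6640625 <= 1, Kraft's inequality IS satisfied.
A prefix code with these lengths CAN exist.

Kraft sum = 0.6640625. Satisfied.


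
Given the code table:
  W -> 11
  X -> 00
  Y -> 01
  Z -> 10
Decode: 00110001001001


Decoding:
00 -> X
11 -> W
00 -> X
01 -> Y
00 -> X
10 -> Z
01 -> Y


Result: XWXYXZY


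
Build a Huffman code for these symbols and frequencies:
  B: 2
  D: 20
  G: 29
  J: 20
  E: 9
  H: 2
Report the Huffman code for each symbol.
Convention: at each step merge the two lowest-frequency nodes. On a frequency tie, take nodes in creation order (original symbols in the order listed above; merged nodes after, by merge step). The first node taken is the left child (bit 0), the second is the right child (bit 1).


Huffman tree construction:
Step 1: Merge B(2) + H(2) = 4
Step 2: Merge (B+H)(4) + E(9) = 13
Step 3: Merge ((B+H)+E)(13) + D(20) = 33
Step 4: Merge J(20) + G(29) = 49
Step 5: Merge (((B+H)+E)+D)(33) + (J+G)(49) = 82
Read each symbol's code off the tree from the root (left child = 0, right child = 1).

Codes:
  B: 0000 (length 4)
  D: 01 (length 2)
  G: 11 (length 2)
  J: 10 (length 2)
  E: 001 (length 3)
  H: 0001 (length 4)
Average code length: 181/82 = 2.2073 bits/symbol


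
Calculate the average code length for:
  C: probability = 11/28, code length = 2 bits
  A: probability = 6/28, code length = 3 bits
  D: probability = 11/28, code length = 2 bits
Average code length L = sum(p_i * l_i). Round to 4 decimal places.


Weighted contributions p_i * l_i:
  C: (11/28) * 2 = 22/28
  A: (6/28) * 3 = 18/28
  D: (11/28) * 2 = 22/28
Sum = (22 + 18 + 22)/28 = 62/28

L = 62/28 = 2.2143 bits/symbol


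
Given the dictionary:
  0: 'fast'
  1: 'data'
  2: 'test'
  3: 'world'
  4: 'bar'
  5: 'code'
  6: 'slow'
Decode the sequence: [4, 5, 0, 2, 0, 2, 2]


Look up each index in the dictionary:
  4 -> 'bar'
  5 -> 'code'
  0 -> 'fast'
  2 -> 'test'
  0 -> 'fast'
  2 -> 'test'
  2 -> 'test'

Decoded: "bar code fast test fast test test"


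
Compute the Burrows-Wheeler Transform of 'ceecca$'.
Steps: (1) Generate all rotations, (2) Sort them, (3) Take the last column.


Rotations (sorted):
  0: $ceecca -> last char: a
  1: a$ceecc -> last char: c
  2: ca$ceec -> last char: c
  3: cca$cee -> last char: e
  4: ceecca$ -> last char: $
  5: ecca$ce -> last char: e
  6: eecca$c -> last char: c


BWT = acce$ec


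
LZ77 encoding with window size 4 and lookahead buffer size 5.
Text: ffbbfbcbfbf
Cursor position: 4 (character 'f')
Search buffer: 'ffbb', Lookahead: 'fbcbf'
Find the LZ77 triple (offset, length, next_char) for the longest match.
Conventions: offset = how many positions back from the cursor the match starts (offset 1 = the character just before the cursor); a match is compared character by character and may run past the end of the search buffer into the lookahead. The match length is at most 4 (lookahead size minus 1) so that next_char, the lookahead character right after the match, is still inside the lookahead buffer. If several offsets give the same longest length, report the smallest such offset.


Try each offset into the search buffer:
  offset=1 (pos 3, char 'b'): match length 0
  offset=2 (pos 2, char 'b'): match length 0
  offset=3 (pos 1, char 'f'): match length 2
  offset=4 (pos 0, char 'f'): match length 1
Longest match has length 2 at offset 3.
next_char = character at position 4 + 2 = 6 -> 'c'

Best match: offset=3, length=2 (matching 'fb' starting at position 1)
LZ77 triple: (3, 2, 'c')


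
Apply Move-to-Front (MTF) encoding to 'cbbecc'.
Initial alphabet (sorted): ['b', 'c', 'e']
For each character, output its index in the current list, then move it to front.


MTF encoding:
'c': index 1 in ['b', 'c', 'e'] -> ['c', 'b', 'e']
'b': index 1 in ['c', 'b', 'e'] -> ['b', 'c', 'e']
'b': index 0 in ['b', 'c', 'e'] -> ['b', 'c', 'e']
'e': index 2 in ['b', 'c', 'e'] -> ['e', 'b', 'c']
'c': index 2 in ['e', 'b', 'c'] -> ['c', 'e', 'b']
'c': index 0 in ['c', 'e', 'b'] -> ['c', 'e', 'b']


Output: [1, 1, 0, 2, 2, 0]


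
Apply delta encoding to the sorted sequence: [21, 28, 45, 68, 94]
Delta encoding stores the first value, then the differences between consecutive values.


First value: 21
Deltas:
  28 - 21 = 7
  45 - 28 = 17
  68 - 45 = 23
  94 - 68 = 26


Delta encoded: [21, 7, 17, 23, 26]


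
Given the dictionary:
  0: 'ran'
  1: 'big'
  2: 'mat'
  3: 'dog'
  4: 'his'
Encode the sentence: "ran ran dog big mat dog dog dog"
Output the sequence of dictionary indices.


Look up each word in the dictionary:
  'ran' -> 0
  'ran' -> 0
  'dog' -> 3
  'big' -> 1
  'mat' -> 2
  'dog' -> 3
  'dog' -> 3
  'dog' -> 3

Encoded: [0, 0, 3, 1, 2, 3, 3, 3]


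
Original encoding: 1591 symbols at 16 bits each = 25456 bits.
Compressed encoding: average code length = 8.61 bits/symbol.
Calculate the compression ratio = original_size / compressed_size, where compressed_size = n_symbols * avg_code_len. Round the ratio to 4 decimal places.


original_size = n_symbols * orig_bits = 1591 * 16 = 25456 bits
compressed_size = n_symbols * avg_code_len = 1591 * 8.61 = 13698.51 bits
ratio = original_size / compressed_size = 25456 / 13698.51 = 1.8583

Compression ratio = 1.8583


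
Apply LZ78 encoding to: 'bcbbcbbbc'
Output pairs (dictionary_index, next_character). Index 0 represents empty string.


LZ78 encoding steps:
Dictionary: {0: ''}
Step 1: w='' (idx 0), next='b' -> output (0, 'b'), add 'b' as idx 1
Step 2: w='' (idx 0), next='c' -> output (0, 'c'), add 'c' as idx 2
Step 3: w='b' (idx 1), next='b' -> output (1, 'b'), add 'bb' as idx 3
Step 4: w='c' (idx 2), next='b' -> output (2, 'b'), add 'cb' as idx 4
Step 5: w='bb' (idx 3), next='c' -> output (3, 'c'), add 'bbc' as idx 5


Encoded: [(0, 'b'), (0, 'c'), (1, 'b'), (2, 'b'), (3, 'c')]


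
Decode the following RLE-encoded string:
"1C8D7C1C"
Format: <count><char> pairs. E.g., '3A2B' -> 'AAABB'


Expanding each <count><char> pair:
  1C -> 'C'
  8D -> 'DDDDDDDD'
  7C -> 'CCCCCCC'
  1C -> 'C'

Decoded = CDDDDDDDDCCCCCCCC


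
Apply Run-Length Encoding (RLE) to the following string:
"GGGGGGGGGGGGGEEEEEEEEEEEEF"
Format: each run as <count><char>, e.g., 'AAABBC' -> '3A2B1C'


Scanning runs left to right:
  i=0: run of 'G' x 13 -> '13G'
  i=13: run of 'E' x 12 -> '12E'
  i=25: run of 'F' x 1 -> '1F'

RLE = 13G12E1F


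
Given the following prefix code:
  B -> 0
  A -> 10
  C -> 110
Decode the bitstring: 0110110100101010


Decoding step by step:
Bits 0 -> B
Bits 110 -> C
Bits 110 -> C
Bits 10 -> A
Bits 0 -> B
Bits 10 -> A
Bits 10 -> A
Bits 10 -> A


Decoded message: BCCABAAA


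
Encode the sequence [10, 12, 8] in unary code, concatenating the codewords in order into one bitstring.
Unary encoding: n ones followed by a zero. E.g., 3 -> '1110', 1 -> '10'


Encode each number as n ones followed by a terminating 0:
  10 -> 11111111110 (11 bits)
  12 -> 1111111111110 (13 bits)
  8 -> 111111110 (9 bits)
Total length = 11 + 13 + 9 = 33 bits.

Unary([10, 12, 8]) = 111111111101111111111110111111110 (33 bits)


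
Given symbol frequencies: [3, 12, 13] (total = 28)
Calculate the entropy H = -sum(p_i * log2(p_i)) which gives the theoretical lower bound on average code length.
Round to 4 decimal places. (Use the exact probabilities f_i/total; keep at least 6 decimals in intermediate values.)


Per-symbol terms -p_i * log2(p_i) with p_i = f_i/28:
  p = 3/28 = 0.107143: log2(p) = -3.222392, -p*log2(p) = 0.345256
  p = 12/28 = 0.428571: log2(p) = -1.222392, -p*log2(p) = 0.523882
  p = 13/28 = 0.464286: log2(p) = -1.106915, -p*log2(p) = 0.513925
H = 0.345256 + 0.523882 + 0.513925 = 1.383063

H = 1.3831 bits/symbol


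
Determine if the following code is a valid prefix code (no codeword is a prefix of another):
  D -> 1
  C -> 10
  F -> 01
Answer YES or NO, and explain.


Checking each pair (does one codeword prefix another?):
  D='1' vs C='10': prefix -- VIOLATION

NO -- this is NOT a valid prefix code. D (1) is a prefix of C (10).


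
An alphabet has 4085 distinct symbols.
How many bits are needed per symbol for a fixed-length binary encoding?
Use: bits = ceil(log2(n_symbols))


log2(4085) = 11.9961
Bracket: 2^11 = 2048 < 4085 <= 2^12 = 4096
So ceil(log2(4085)) = 12

bits = ceil(log2(4085)) = ceil(11.9961) = 12 bits


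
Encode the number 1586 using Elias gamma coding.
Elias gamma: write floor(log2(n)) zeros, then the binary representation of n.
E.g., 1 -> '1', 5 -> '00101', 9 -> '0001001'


num_bits = floor(log2(1586)) + 1 = 11
leading_zeros = num_bits - 1 = 10
binary(1586) = 11000110010

Elias gamma(1586) = '0000000000' + '11000110010' = 000000000011000110010 (21 bits)


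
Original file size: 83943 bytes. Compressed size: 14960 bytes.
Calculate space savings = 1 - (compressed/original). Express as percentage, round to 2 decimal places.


ratio = compressed/original = 14960/83943 = 0.178216
savings = 1 - ratio = 1 - 0.178216 = 0.821784
as a percentage: 0.821784 * 100 = 82.18%

Space savings = 1 - 14960/83943 = 82.18%


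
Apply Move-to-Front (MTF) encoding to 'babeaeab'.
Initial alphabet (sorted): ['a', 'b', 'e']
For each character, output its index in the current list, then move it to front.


MTF encoding:
'b': index 1 in ['a', 'b', 'e'] -> ['b', 'a', 'e']
'a': index 1 in ['b', 'a', 'e'] -> ['a', 'b', 'e']
'b': index 1 in ['a', 'b', 'e'] -> ['b', 'a', 'e']
'e': index 2 in ['b', 'a', 'e'] -> ['e', 'b', 'a']
'a': index 2 in ['e', 'b', 'a'] -> ['a', 'e', 'b']
'e': index 1 in ['a', 'e', 'b'] -> ['e', 'a', 'b']
'a': index 1 in ['e', 'a', 'b'] -> ['a', 'e', 'b']
'b': index 2 in ['a', 'e', 'b'] -> ['b', 'a', 'e']


Output: [1, 1, 1, 2, 2, 1, 1, 2]


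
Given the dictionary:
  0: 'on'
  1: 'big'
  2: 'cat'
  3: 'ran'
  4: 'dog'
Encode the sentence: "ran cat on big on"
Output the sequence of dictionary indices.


Look up each word in the dictionary:
  'ran' -> 3
  'cat' -> 2
  'on' -> 0
  'big' -> 1
  'on' -> 0

Encoded: [3, 2, 0, 1, 0]


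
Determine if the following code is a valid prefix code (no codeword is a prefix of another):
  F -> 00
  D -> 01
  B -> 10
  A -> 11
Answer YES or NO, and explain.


Checking each pair (does one codeword prefix another?):
  F='00' vs D='01': no prefix
  F='00' vs B='10': no prefix
  F='00' vs A='11': no prefix
  D='01' vs F='00': no prefix
  D='01' vs B='10': no prefix
  D='01' vs A='11': no prefix
  B='10' vs F='00': no prefix
  B='10' vs D='01': no prefix
  B='10' vs A='11': no prefix
  A='11' vs F='00': no prefix
  A='11' vs D='01': no prefix
  A='11' vs B='10': no prefix
No violation found over all pairs.

YES -- this is a valid prefix code. No codeword is a prefix of any other codeword.


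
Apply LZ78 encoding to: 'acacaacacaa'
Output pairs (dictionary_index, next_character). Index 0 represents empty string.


LZ78 encoding steps:
Dictionary: {0: ''}
Step 1: w='' (idx 0), next='a' -> output (0, 'a'), add 'a' as idx 1
Step 2: w='' (idx 0), next='c' -> output (0, 'c'), add 'c' as idx 2
Step 3: w='a' (idx 1), next='c' -> output (1, 'c'), add 'ac' as idx 3
Step 4: w='a' (idx 1), next='a' -> output (1, 'a'), add 'aa' as idx 4
Step 5: w='c' (idx 2), next='a' -> output (2, 'a'), add 'ca' as idx 5
Step 6: w='ca' (idx 5), next='a' -> output (5, 'a'), add 'caa' as idx 6


Encoded: [(0, 'a'), (0, 'c'), (1, 'c'), (1, 'a'), (2, 'a'), (5, 'a')]


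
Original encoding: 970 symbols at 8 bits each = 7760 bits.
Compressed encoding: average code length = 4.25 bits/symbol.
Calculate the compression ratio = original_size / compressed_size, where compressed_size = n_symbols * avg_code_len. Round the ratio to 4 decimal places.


original_size = n_symbols * orig_bits = 970 * 8 = 7760 bits
compressed_size = n_symbols * avg_code_len = 970 * 4.25 = 4122.5 bits
ratio = original_size / compressed_size = 7760 / 4122.5 = 1.8824

Compression ratio = 1.8824


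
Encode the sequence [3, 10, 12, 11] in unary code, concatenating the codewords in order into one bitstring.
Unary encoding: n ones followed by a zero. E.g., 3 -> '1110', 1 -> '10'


Encode each number as n ones followed by a terminating 0:
  3 -> 1110 (4 bits)
  10 -> 11111111110 (11 bits)
  12 -> 1111111111110 (13 bits)
  11 -> 111111111110 (12 bits)
Total length = 4 + 11 + 13 + 12 = 40 bits.

Unary([3, 10, 12, 11]) = 1110111111111101111111111110111111111110 (40 bits)


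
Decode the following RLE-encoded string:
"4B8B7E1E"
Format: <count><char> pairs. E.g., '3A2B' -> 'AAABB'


Expanding each <count><char> pair:
  4B -> 'BBBB'
  8B -> 'BBBBBBBB'
  7E -> 'EEEEEEE'
  1E -> 'E'

Decoded = BBBBBBBBBBBBEEEEEEEE


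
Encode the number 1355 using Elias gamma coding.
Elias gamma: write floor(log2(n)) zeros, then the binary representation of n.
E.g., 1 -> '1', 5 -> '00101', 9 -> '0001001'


num_bits = floor(log2(1355)) + 1 = 11
leading_zeros = num_bits - 1 = 10
binary(1355) = 10101001011

Elias gamma(1355) = '0000000000' + '10101001011' = 000000000010101001011 (21 bits)
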